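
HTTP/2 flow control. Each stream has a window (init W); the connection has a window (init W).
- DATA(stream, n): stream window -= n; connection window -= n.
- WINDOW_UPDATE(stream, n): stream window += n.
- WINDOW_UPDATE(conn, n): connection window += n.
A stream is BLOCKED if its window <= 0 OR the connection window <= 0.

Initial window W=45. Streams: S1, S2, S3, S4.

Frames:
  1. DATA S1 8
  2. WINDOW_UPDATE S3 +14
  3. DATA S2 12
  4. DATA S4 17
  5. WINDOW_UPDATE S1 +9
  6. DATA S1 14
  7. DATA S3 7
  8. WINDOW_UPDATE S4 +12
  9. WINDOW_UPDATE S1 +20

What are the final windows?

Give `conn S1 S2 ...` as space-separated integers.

Answer: -13 52 33 52 40

Derivation:
Op 1: conn=37 S1=37 S2=45 S3=45 S4=45 blocked=[]
Op 2: conn=37 S1=37 S2=45 S3=59 S4=45 blocked=[]
Op 3: conn=25 S1=37 S2=33 S3=59 S4=45 blocked=[]
Op 4: conn=8 S1=37 S2=33 S3=59 S4=28 blocked=[]
Op 5: conn=8 S1=46 S2=33 S3=59 S4=28 blocked=[]
Op 6: conn=-6 S1=32 S2=33 S3=59 S4=28 blocked=[1, 2, 3, 4]
Op 7: conn=-13 S1=32 S2=33 S3=52 S4=28 blocked=[1, 2, 3, 4]
Op 8: conn=-13 S1=32 S2=33 S3=52 S4=40 blocked=[1, 2, 3, 4]
Op 9: conn=-13 S1=52 S2=33 S3=52 S4=40 blocked=[1, 2, 3, 4]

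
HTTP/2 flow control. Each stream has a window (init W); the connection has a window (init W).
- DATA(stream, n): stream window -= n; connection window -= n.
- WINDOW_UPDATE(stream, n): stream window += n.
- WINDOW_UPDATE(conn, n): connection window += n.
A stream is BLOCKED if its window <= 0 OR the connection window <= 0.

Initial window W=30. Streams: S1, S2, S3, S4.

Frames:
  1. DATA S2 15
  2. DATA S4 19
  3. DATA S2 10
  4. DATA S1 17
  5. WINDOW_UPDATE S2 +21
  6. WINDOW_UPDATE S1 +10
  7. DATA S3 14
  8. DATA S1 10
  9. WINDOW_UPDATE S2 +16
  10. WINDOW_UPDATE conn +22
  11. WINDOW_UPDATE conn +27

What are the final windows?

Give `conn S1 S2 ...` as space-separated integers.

Answer: -6 13 42 16 11

Derivation:
Op 1: conn=15 S1=30 S2=15 S3=30 S4=30 blocked=[]
Op 2: conn=-4 S1=30 S2=15 S3=30 S4=11 blocked=[1, 2, 3, 4]
Op 3: conn=-14 S1=30 S2=5 S3=30 S4=11 blocked=[1, 2, 3, 4]
Op 4: conn=-31 S1=13 S2=5 S3=30 S4=11 blocked=[1, 2, 3, 4]
Op 5: conn=-31 S1=13 S2=26 S3=30 S4=11 blocked=[1, 2, 3, 4]
Op 6: conn=-31 S1=23 S2=26 S3=30 S4=11 blocked=[1, 2, 3, 4]
Op 7: conn=-45 S1=23 S2=26 S3=16 S4=11 blocked=[1, 2, 3, 4]
Op 8: conn=-55 S1=13 S2=26 S3=16 S4=11 blocked=[1, 2, 3, 4]
Op 9: conn=-55 S1=13 S2=42 S3=16 S4=11 blocked=[1, 2, 3, 4]
Op 10: conn=-33 S1=13 S2=42 S3=16 S4=11 blocked=[1, 2, 3, 4]
Op 11: conn=-6 S1=13 S2=42 S3=16 S4=11 blocked=[1, 2, 3, 4]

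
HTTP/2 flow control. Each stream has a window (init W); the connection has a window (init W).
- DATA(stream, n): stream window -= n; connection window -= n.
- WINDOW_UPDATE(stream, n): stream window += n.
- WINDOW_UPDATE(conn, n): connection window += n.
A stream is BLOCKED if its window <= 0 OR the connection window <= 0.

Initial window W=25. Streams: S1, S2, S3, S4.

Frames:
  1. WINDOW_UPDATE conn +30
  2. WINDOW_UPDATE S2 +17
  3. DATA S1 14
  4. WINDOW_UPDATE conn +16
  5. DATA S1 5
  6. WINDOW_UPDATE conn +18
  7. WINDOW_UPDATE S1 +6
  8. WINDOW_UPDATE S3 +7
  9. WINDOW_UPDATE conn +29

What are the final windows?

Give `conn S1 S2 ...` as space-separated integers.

Op 1: conn=55 S1=25 S2=25 S3=25 S4=25 blocked=[]
Op 2: conn=55 S1=25 S2=42 S3=25 S4=25 blocked=[]
Op 3: conn=41 S1=11 S2=42 S3=25 S4=25 blocked=[]
Op 4: conn=57 S1=11 S2=42 S3=25 S4=25 blocked=[]
Op 5: conn=52 S1=6 S2=42 S3=25 S4=25 blocked=[]
Op 6: conn=70 S1=6 S2=42 S3=25 S4=25 blocked=[]
Op 7: conn=70 S1=12 S2=42 S3=25 S4=25 blocked=[]
Op 8: conn=70 S1=12 S2=42 S3=32 S4=25 blocked=[]
Op 9: conn=99 S1=12 S2=42 S3=32 S4=25 blocked=[]

Answer: 99 12 42 32 25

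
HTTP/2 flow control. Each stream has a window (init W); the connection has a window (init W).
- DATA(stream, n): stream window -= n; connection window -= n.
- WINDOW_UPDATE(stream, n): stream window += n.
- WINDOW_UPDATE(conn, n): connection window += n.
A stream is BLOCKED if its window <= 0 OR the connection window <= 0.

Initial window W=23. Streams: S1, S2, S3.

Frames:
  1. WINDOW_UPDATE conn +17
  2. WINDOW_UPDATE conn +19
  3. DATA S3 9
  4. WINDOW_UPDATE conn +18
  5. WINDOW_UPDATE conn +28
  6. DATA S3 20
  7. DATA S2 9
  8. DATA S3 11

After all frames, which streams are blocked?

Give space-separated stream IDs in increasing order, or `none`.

Answer: S3

Derivation:
Op 1: conn=40 S1=23 S2=23 S3=23 blocked=[]
Op 2: conn=59 S1=23 S2=23 S3=23 blocked=[]
Op 3: conn=50 S1=23 S2=23 S3=14 blocked=[]
Op 4: conn=68 S1=23 S2=23 S3=14 blocked=[]
Op 5: conn=96 S1=23 S2=23 S3=14 blocked=[]
Op 6: conn=76 S1=23 S2=23 S3=-6 blocked=[3]
Op 7: conn=67 S1=23 S2=14 S3=-6 blocked=[3]
Op 8: conn=56 S1=23 S2=14 S3=-17 blocked=[3]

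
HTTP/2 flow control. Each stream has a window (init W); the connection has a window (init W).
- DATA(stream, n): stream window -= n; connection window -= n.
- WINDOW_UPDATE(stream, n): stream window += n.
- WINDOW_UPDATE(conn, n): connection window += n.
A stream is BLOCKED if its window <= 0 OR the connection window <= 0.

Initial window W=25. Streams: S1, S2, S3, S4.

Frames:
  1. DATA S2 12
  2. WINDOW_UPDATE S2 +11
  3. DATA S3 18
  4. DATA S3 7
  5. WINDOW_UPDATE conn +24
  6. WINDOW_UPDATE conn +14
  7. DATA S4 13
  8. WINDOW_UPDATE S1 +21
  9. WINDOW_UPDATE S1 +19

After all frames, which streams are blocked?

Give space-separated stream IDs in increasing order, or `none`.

Answer: S3

Derivation:
Op 1: conn=13 S1=25 S2=13 S3=25 S4=25 blocked=[]
Op 2: conn=13 S1=25 S2=24 S3=25 S4=25 blocked=[]
Op 3: conn=-5 S1=25 S2=24 S3=7 S4=25 blocked=[1, 2, 3, 4]
Op 4: conn=-12 S1=25 S2=24 S3=0 S4=25 blocked=[1, 2, 3, 4]
Op 5: conn=12 S1=25 S2=24 S3=0 S4=25 blocked=[3]
Op 6: conn=26 S1=25 S2=24 S3=0 S4=25 blocked=[3]
Op 7: conn=13 S1=25 S2=24 S3=0 S4=12 blocked=[3]
Op 8: conn=13 S1=46 S2=24 S3=0 S4=12 blocked=[3]
Op 9: conn=13 S1=65 S2=24 S3=0 S4=12 blocked=[3]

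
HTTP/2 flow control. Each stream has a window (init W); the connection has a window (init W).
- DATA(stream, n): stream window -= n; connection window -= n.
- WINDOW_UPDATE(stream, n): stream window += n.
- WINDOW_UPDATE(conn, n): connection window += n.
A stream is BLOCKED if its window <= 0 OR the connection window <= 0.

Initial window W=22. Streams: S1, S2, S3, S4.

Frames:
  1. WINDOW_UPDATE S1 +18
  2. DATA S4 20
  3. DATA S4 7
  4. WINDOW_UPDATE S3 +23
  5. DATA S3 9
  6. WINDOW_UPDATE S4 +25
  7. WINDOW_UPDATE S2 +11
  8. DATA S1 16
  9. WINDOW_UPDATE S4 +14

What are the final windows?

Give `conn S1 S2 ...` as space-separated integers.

Op 1: conn=22 S1=40 S2=22 S3=22 S4=22 blocked=[]
Op 2: conn=2 S1=40 S2=22 S3=22 S4=2 blocked=[]
Op 3: conn=-5 S1=40 S2=22 S3=22 S4=-5 blocked=[1, 2, 3, 4]
Op 4: conn=-5 S1=40 S2=22 S3=45 S4=-5 blocked=[1, 2, 3, 4]
Op 5: conn=-14 S1=40 S2=22 S3=36 S4=-5 blocked=[1, 2, 3, 4]
Op 6: conn=-14 S1=40 S2=22 S3=36 S4=20 blocked=[1, 2, 3, 4]
Op 7: conn=-14 S1=40 S2=33 S3=36 S4=20 blocked=[1, 2, 3, 4]
Op 8: conn=-30 S1=24 S2=33 S3=36 S4=20 blocked=[1, 2, 3, 4]
Op 9: conn=-30 S1=24 S2=33 S3=36 S4=34 blocked=[1, 2, 3, 4]

Answer: -30 24 33 36 34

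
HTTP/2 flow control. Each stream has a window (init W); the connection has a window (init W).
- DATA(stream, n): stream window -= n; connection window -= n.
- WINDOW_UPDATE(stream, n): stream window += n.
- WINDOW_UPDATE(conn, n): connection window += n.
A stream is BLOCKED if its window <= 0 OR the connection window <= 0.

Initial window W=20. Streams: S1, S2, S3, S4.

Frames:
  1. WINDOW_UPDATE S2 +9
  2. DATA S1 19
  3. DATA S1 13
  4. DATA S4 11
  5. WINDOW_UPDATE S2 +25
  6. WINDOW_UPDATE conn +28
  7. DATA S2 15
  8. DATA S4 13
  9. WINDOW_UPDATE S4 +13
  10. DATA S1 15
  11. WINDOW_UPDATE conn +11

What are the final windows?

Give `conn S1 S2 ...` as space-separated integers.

Answer: -27 -27 39 20 9

Derivation:
Op 1: conn=20 S1=20 S2=29 S3=20 S4=20 blocked=[]
Op 2: conn=1 S1=1 S2=29 S3=20 S4=20 blocked=[]
Op 3: conn=-12 S1=-12 S2=29 S3=20 S4=20 blocked=[1, 2, 3, 4]
Op 4: conn=-23 S1=-12 S2=29 S3=20 S4=9 blocked=[1, 2, 3, 4]
Op 5: conn=-23 S1=-12 S2=54 S3=20 S4=9 blocked=[1, 2, 3, 4]
Op 6: conn=5 S1=-12 S2=54 S3=20 S4=9 blocked=[1]
Op 7: conn=-10 S1=-12 S2=39 S3=20 S4=9 blocked=[1, 2, 3, 4]
Op 8: conn=-23 S1=-12 S2=39 S3=20 S4=-4 blocked=[1, 2, 3, 4]
Op 9: conn=-23 S1=-12 S2=39 S3=20 S4=9 blocked=[1, 2, 3, 4]
Op 10: conn=-38 S1=-27 S2=39 S3=20 S4=9 blocked=[1, 2, 3, 4]
Op 11: conn=-27 S1=-27 S2=39 S3=20 S4=9 blocked=[1, 2, 3, 4]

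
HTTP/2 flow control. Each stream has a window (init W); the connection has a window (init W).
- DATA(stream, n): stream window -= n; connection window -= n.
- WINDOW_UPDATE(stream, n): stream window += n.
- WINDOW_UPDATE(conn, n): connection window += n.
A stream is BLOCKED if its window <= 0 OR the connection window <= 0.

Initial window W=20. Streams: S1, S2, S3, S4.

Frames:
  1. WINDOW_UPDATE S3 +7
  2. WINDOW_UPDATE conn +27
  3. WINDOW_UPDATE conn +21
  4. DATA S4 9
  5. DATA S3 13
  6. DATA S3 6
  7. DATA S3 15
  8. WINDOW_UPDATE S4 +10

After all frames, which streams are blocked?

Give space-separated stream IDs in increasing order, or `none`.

Answer: S3

Derivation:
Op 1: conn=20 S1=20 S2=20 S3=27 S4=20 blocked=[]
Op 2: conn=47 S1=20 S2=20 S3=27 S4=20 blocked=[]
Op 3: conn=68 S1=20 S2=20 S3=27 S4=20 blocked=[]
Op 4: conn=59 S1=20 S2=20 S3=27 S4=11 blocked=[]
Op 5: conn=46 S1=20 S2=20 S3=14 S4=11 blocked=[]
Op 6: conn=40 S1=20 S2=20 S3=8 S4=11 blocked=[]
Op 7: conn=25 S1=20 S2=20 S3=-7 S4=11 blocked=[3]
Op 8: conn=25 S1=20 S2=20 S3=-7 S4=21 blocked=[3]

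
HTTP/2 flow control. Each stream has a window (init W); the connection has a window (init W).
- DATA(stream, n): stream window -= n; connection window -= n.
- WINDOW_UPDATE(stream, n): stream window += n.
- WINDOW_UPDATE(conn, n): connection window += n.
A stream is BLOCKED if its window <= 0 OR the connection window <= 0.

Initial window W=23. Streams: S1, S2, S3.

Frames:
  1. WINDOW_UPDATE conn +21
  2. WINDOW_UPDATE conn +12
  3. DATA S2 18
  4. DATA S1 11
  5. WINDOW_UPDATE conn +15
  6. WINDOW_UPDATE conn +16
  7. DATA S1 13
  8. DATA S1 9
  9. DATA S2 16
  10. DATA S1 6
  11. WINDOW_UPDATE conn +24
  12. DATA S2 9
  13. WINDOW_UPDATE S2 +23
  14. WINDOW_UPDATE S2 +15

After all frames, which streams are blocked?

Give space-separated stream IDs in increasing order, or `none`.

Op 1: conn=44 S1=23 S2=23 S3=23 blocked=[]
Op 2: conn=56 S1=23 S2=23 S3=23 blocked=[]
Op 3: conn=38 S1=23 S2=5 S3=23 blocked=[]
Op 4: conn=27 S1=12 S2=5 S3=23 blocked=[]
Op 5: conn=42 S1=12 S2=5 S3=23 blocked=[]
Op 6: conn=58 S1=12 S2=5 S3=23 blocked=[]
Op 7: conn=45 S1=-1 S2=5 S3=23 blocked=[1]
Op 8: conn=36 S1=-10 S2=5 S3=23 blocked=[1]
Op 9: conn=20 S1=-10 S2=-11 S3=23 blocked=[1, 2]
Op 10: conn=14 S1=-16 S2=-11 S3=23 blocked=[1, 2]
Op 11: conn=38 S1=-16 S2=-11 S3=23 blocked=[1, 2]
Op 12: conn=29 S1=-16 S2=-20 S3=23 blocked=[1, 2]
Op 13: conn=29 S1=-16 S2=3 S3=23 blocked=[1]
Op 14: conn=29 S1=-16 S2=18 S3=23 blocked=[1]

Answer: S1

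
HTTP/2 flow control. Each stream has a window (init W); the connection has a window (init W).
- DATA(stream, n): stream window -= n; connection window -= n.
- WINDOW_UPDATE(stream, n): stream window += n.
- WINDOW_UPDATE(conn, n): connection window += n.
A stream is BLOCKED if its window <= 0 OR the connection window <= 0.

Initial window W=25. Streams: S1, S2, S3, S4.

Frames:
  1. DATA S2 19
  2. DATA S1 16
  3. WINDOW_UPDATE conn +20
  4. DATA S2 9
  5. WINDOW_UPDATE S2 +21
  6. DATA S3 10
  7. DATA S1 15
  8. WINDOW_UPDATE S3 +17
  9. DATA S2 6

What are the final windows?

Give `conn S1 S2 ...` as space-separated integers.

Answer: -30 -6 12 32 25

Derivation:
Op 1: conn=6 S1=25 S2=6 S3=25 S4=25 blocked=[]
Op 2: conn=-10 S1=9 S2=6 S3=25 S4=25 blocked=[1, 2, 3, 4]
Op 3: conn=10 S1=9 S2=6 S3=25 S4=25 blocked=[]
Op 4: conn=1 S1=9 S2=-3 S3=25 S4=25 blocked=[2]
Op 5: conn=1 S1=9 S2=18 S3=25 S4=25 blocked=[]
Op 6: conn=-9 S1=9 S2=18 S3=15 S4=25 blocked=[1, 2, 3, 4]
Op 7: conn=-24 S1=-6 S2=18 S3=15 S4=25 blocked=[1, 2, 3, 4]
Op 8: conn=-24 S1=-6 S2=18 S3=32 S4=25 blocked=[1, 2, 3, 4]
Op 9: conn=-30 S1=-6 S2=12 S3=32 S4=25 blocked=[1, 2, 3, 4]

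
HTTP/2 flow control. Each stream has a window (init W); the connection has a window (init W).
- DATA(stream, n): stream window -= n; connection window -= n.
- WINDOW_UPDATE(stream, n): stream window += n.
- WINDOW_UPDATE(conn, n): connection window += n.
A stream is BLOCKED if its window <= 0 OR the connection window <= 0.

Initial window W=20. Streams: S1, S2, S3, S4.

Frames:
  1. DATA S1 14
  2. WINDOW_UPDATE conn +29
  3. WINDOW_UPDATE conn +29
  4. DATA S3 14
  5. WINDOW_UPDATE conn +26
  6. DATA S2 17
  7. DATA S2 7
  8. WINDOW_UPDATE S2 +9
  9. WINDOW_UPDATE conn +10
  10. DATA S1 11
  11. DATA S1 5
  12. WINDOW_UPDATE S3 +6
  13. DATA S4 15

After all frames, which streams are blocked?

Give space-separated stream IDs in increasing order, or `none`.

Op 1: conn=6 S1=6 S2=20 S3=20 S4=20 blocked=[]
Op 2: conn=35 S1=6 S2=20 S3=20 S4=20 blocked=[]
Op 3: conn=64 S1=6 S2=20 S3=20 S4=20 blocked=[]
Op 4: conn=50 S1=6 S2=20 S3=6 S4=20 blocked=[]
Op 5: conn=76 S1=6 S2=20 S3=6 S4=20 blocked=[]
Op 6: conn=59 S1=6 S2=3 S3=6 S4=20 blocked=[]
Op 7: conn=52 S1=6 S2=-4 S3=6 S4=20 blocked=[2]
Op 8: conn=52 S1=6 S2=5 S3=6 S4=20 blocked=[]
Op 9: conn=62 S1=6 S2=5 S3=6 S4=20 blocked=[]
Op 10: conn=51 S1=-5 S2=5 S3=6 S4=20 blocked=[1]
Op 11: conn=46 S1=-10 S2=5 S3=6 S4=20 blocked=[1]
Op 12: conn=46 S1=-10 S2=5 S3=12 S4=20 blocked=[1]
Op 13: conn=31 S1=-10 S2=5 S3=12 S4=5 blocked=[1]

Answer: S1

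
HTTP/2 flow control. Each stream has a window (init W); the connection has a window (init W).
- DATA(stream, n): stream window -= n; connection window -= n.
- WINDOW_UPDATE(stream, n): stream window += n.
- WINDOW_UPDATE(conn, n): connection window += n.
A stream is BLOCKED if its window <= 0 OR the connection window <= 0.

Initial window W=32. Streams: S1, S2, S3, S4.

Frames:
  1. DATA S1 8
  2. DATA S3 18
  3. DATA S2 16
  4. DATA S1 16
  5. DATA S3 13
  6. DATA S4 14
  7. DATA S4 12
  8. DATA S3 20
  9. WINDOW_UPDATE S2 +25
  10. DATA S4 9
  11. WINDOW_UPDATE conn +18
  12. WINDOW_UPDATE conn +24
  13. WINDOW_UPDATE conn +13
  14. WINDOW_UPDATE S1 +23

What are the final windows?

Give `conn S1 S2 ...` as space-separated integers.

Op 1: conn=24 S1=24 S2=32 S3=32 S4=32 blocked=[]
Op 2: conn=6 S1=24 S2=32 S3=14 S4=32 blocked=[]
Op 3: conn=-10 S1=24 S2=16 S3=14 S4=32 blocked=[1, 2, 3, 4]
Op 4: conn=-26 S1=8 S2=16 S3=14 S4=32 blocked=[1, 2, 3, 4]
Op 5: conn=-39 S1=8 S2=16 S3=1 S4=32 blocked=[1, 2, 3, 4]
Op 6: conn=-53 S1=8 S2=16 S3=1 S4=18 blocked=[1, 2, 3, 4]
Op 7: conn=-65 S1=8 S2=16 S3=1 S4=6 blocked=[1, 2, 3, 4]
Op 8: conn=-85 S1=8 S2=16 S3=-19 S4=6 blocked=[1, 2, 3, 4]
Op 9: conn=-85 S1=8 S2=41 S3=-19 S4=6 blocked=[1, 2, 3, 4]
Op 10: conn=-94 S1=8 S2=41 S3=-19 S4=-3 blocked=[1, 2, 3, 4]
Op 11: conn=-76 S1=8 S2=41 S3=-19 S4=-3 blocked=[1, 2, 3, 4]
Op 12: conn=-52 S1=8 S2=41 S3=-19 S4=-3 blocked=[1, 2, 3, 4]
Op 13: conn=-39 S1=8 S2=41 S3=-19 S4=-3 blocked=[1, 2, 3, 4]
Op 14: conn=-39 S1=31 S2=41 S3=-19 S4=-3 blocked=[1, 2, 3, 4]

Answer: -39 31 41 -19 -3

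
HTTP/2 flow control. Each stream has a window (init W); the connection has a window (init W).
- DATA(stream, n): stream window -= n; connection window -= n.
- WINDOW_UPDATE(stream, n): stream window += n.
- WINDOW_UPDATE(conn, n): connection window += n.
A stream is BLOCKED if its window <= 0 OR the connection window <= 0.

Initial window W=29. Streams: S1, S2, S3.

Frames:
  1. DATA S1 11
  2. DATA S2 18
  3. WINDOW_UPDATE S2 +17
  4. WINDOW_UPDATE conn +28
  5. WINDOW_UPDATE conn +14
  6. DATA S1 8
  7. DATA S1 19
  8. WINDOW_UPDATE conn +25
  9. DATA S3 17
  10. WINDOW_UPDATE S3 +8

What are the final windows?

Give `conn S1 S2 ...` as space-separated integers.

Op 1: conn=18 S1=18 S2=29 S3=29 blocked=[]
Op 2: conn=0 S1=18 S2=11 S3=29 blocked=[1, 2, 3]
Op 3: conn=0 S1=18 S2=28 S3=29 blocked=[1, 2, 3]
Op 4: conn=28 S1=18 S2=28 S3=29 blocked=[]
Op 5: conn=42 S1=18 S2=28 S3=29 blocked=[]
Op 6: conn=34 S1=10 S2=28 S3=29 blocked=[]
Op 7: conn=15 S1=-9 S2=28 S3=29 blocked=[1]
Op 8: conn=40 S1=-9 S2=28 S3=29 blocked=[1]
Op 9: conn=23 S1=-9 S2=28 S3=12 blocked=[1]
Op 10: conn=23 S1=-9 S2=28 S3=20 blocked=[1]

Answer: 23 -9 28 20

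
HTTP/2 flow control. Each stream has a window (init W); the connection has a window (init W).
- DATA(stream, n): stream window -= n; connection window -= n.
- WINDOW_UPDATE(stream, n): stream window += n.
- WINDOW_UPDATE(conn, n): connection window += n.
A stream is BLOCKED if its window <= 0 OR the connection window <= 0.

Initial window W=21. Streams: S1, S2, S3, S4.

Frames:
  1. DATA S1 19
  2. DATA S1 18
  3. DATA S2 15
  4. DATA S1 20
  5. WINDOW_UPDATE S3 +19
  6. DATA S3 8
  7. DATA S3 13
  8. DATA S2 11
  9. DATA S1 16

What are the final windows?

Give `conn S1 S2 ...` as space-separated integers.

Answer: -99 -52 -5 19 21

Derivation:
Op 1: conn=2 S1=2 S2=21 S3=21 S4=21 blocked=[]
Op 2: conn=-16 S1=-16 S2=21 S3=21 S4=21 blocked=[1, 2, 3, 4]
Op 3: conn=-31 S1=-16 S2=6 S3=21 S4=21 blocked=[1, 2, 3, 4]
Op 4: conn=-51 S1=-36 S2=6 S3=21 S4=21 blocked=[1, 2, 3, 4]
Op 5: conn=-51 S1=-36 S2=6 S3=40 S4=21 blocked=[1, 2, 3, 4]
Op 6: conn=-59 S1=-36 S2=6 S3=32 S4=21 blocked=[1, 2, 3, 4]
Op 7: conn=-72 S1=-36 S2=6 S3=19 S4=21 blocked=[1, 2, 3, 4]
Op 8: conn=-83 S1=-36 S2=-5 S3=19 S4=21 blocked=[1, 2, 3, 4]
Op 9: conn=-99 S1=-52 S2=-5 S3=19 S4=21 blocked=[1, 2, 3, 4]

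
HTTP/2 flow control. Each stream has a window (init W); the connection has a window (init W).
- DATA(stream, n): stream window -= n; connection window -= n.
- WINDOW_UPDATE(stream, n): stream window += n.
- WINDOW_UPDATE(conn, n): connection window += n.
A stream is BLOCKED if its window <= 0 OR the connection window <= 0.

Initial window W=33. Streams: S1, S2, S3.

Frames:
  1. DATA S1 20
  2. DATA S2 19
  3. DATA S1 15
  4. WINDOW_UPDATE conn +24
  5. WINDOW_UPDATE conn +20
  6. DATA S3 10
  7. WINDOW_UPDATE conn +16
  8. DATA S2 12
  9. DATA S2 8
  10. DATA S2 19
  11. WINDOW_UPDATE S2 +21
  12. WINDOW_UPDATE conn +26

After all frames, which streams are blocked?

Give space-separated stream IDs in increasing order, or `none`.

Answer: S1 S2

Derivation:
Op 1: conn=13 S1=13 S2=33 S3=33 blocked=[]
Op 2: conn=-6 S1=13 S2=14 S3=33 blocked=[1, 2, 3]
Op 3: conn=-21 S1=-2 S2=14 S3=33 blocked=[1, 2, 3]
Op 4: conn=3 S1=-2 S2=14 S3=33 blocked=[1]
Op 5: conn=23 S1=-2 S2=14 S3=33 blocked=[1]
Op 6: conn=13 S1=-2 S2=14 S3=23 blocked=[1]
Op 7: conn=29 S1=-2 S2=14 S3=23 blocked=[1]
Op 8: conn=17 S1=-2 S2=2 S3=23 blocked=[1]
Op 9: conn=9 S1=-2 S2=-6 S3=23 blocked=[1, 2]
Op 10: conn=-10 S1=-2 S2=-25 S3=23 blocked=[1, 2, 3]
Op 11: conn=-10 S1=-2 S2=-4 S3=23 blocked=[1, 2, 3]
Op 12: conn=16 S1=-2 S2=-4 S3=23 blocked=[1, 2]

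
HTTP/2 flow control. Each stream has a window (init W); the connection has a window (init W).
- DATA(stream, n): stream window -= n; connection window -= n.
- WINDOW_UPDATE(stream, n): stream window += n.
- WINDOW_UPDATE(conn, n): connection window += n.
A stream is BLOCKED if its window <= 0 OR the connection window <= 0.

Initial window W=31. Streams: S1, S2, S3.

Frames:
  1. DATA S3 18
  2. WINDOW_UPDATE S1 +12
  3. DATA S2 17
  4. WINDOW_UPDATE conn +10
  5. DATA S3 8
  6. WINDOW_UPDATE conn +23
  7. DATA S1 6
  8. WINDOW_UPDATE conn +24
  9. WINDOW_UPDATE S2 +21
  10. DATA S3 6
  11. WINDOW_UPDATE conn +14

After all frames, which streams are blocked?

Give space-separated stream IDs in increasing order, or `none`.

Answer: S3

Derivation:
Op 1: conn=13 S1=31 S2=31 S3=13 blocked=[]
Op 2: conn=13 S1=43 S2=31 S3=13 blocked=[]
Op 3: conn=-4 S1=43 S2=14 S3=13 blocked=[1, 2, 3]
Op 4: conn=6 S1=43 S2=14 S3=13 blocked=[]
Op 5: conn=-2 S1=43 S2=14 S3=5 blocked=[1, 2, 3]
Op 6: conn=21 S1=43 S2=14 S3=5 blocked=[]
Op 7: conn=15 S1=37 S2=14 S3=5 blocked=[]
Op 8: conn=39 S1=37 S2=14 S3=5 blocked=[]
Op 9: conn=39 S1=37 S2=35 S3=5 blocked=[]
Op 10: conn=33 S1=37 S2=35 S3=-1 blocked=[3]
Op 11: conn=47 S1=37 S2=35 S3=-1 blocked=[3]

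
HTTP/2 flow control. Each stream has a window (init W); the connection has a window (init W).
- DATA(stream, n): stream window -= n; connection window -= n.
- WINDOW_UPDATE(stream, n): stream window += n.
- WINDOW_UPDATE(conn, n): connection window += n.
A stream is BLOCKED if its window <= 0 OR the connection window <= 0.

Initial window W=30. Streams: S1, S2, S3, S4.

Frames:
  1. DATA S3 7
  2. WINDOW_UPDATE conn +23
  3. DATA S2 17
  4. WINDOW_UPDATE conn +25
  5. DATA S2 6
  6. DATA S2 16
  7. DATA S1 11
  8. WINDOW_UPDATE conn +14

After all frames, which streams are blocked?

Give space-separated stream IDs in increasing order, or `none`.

Answer: S2

Derivation:
Op 1: conn=23 S1=30 S2=30 S3=23 S4=30 blocked=[]
Op 2: conn=46 S1=30 S2=30 S3=23 S4=30 blocked=[]
Op 3: conn=29 S1=30 S2=13 S3=23 S4=30 blocked=[]
Op 4: conn=54 S1=30 S2=13 S3=23 S4=30 blocked=[]
Op 5: conn=48 S1=30 S2=7 S3=23 S4=30 blocked=[]
Op 6: conn=32 S1=30 S2=-9 S3=23 S4=30 blocked=[2]
Op 7: conn=21 S1=19 S2=-9 S3=23 S4=30 blocked=[2]
Op 8: conn=35 S1=19 S2=-9 S3=23 S4=30 blocked=[2]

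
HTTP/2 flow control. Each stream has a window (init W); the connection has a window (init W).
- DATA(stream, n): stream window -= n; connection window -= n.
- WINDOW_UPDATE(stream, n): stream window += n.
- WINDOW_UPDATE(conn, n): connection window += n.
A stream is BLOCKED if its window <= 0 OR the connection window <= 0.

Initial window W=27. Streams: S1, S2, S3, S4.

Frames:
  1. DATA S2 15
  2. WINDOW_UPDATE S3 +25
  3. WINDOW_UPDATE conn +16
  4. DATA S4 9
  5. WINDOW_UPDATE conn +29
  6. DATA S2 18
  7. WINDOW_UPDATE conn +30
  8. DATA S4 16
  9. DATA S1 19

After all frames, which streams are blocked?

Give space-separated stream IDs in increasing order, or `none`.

Op 1: conn=12 S1=27 S2=12 S3=27 S4=27 blocked=[]
Op 2: conn=12 S1=27 S2=12 S3=52 S4=27 blocked=[]
Op 3: conn=28 S1=27 S2=12 S3=52 S4=27 blocked=[]
Op 4: conn=19 S1=27 S2=12 S3=52 S4=18 blocked=[]
Op 5: conn=48 S1=27 S2=12 S3=52 S4=18 blocked=[]
Op 6: conn=30 S1=27 S2=-6 S3=52 S4=18 blocked=[2]
Op 7: conn=60 S1=27 S2=-6 S3=52 S4=18 blocked=[2]
Op 8: conn=44 S1=27 S2=-6 S3=52 S4=2 blocked=[2]
Op 9: conn=25 S1=8 S2=-6 S3=52 S4=2 blocked=[2]

Answer: S2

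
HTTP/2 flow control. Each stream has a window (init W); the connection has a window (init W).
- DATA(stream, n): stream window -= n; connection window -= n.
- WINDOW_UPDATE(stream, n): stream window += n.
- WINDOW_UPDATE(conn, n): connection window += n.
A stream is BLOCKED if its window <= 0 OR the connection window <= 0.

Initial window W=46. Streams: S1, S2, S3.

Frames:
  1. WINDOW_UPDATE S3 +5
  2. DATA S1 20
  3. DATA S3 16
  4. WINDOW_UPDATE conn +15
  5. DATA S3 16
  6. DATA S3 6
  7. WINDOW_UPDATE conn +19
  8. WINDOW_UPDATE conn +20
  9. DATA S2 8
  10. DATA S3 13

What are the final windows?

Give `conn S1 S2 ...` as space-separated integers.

Answer: 21 26 38 0

Derivation:
Op 1: conn=46 S1=46 S2=46 S3=51 blocked=[]
Op 2: conn=26 S1=26 S2=46 S3=51 blocked=[]
Op 3: conn=10 S1=26 S2=46 S3=35 blocked=[]
Op 4: conn=25 S1=26 S2=46 S3=35 blocked=[]
Op 5: conn=9 S1=26 S2=46 S3=19 blocked=[]
Op 6: conn=3 S1=26 S2=46 S3=13 blocked=[]
Op 7: conn=22 S1=26 S2=46 S3=13 blocked=[]
Op 8: conn=42 S1=26 S2=46 S3=13 blocked=[]
Op 9: conn=34 S1=26 S2=38 S3=13 blocked=[]
Op 10: conn=21 S1=26 S2=38 S3=0 blocked=[3]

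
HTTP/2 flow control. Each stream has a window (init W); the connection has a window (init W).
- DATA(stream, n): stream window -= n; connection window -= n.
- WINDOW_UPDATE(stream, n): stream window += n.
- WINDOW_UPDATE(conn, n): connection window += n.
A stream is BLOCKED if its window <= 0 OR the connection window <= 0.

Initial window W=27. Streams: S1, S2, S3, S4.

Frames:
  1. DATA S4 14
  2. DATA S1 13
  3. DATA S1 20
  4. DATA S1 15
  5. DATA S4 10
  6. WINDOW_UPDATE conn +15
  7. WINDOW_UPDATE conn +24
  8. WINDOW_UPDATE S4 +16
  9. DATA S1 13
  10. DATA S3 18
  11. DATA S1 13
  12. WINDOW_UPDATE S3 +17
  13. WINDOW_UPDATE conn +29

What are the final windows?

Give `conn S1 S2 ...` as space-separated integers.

Answer: -21 -47 27 26 19

Derivation:
Op 1: conn=13 S1=27 S2=27 S3=27 S4=13 blocked=[]
Op 2: conn=0 S1=14 S2=27 S3=27 S4=13 blocked=[1, 2, 3, 4]
Op 3: conn=-20 S1=-6 S2=27 S3=27 S4=13 blocked=[1, 2, 3, 4]
Op 4: conn=-35 S1=-21 S2=27 S3=27 S4=13 blocked=[1, 2, 3, 4]
Op 5: conn=-45 S1=-21 S2=27 S3=27 S4=3 blocked=[1, 2, 3, 4]
Op 6: conn=-30 S1=-21 S2=27 S3=27 S4=3 blocked=[1, 2, 3, 4]
Op 7: conn=-6 S1=-21 S2=27 S3=27 S4=3 blocked=[1, 2, 3, 4]
Op 8: conn=-6 S1=-21 S2=27 S3=27 S4=19 blocked=[1, 2, 3, 4]
Op 9: conn=-19 S1=-34 S2=27 S3=27 S4=19 blocked=[1, 2, 3, 4]
Op 10: conn=-37 S1=-34 S2=27 S3=9 S4=19 blocked=[1, 2, 3, 4]
Op 11: conn=-50 S1=-47 S2=27 S3=9 S4=19 blocked=[1, 2, 3, 4]
Op 12: conn=-50 S1=-47 S2=27 S3=26 S4=19 blocked=[1, 2, 3, 4]
Op 13: conn=-21 S1=-47 S2=27 S3=26 S4=19 blocked=[1, 2, 3, 4]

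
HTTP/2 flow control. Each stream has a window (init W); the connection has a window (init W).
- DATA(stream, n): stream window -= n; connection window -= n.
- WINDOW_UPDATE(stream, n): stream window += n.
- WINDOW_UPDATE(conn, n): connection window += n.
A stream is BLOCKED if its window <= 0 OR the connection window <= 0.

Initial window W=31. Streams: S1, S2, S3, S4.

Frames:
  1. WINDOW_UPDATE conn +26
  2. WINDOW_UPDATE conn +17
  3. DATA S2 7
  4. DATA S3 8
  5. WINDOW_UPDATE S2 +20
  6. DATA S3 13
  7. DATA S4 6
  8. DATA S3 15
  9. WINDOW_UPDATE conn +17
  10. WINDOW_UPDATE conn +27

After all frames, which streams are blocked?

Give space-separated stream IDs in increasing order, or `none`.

Op 1: conn=57 S1=31 S2=31 S3=31 S4=31 blocked=[]
Op 2: conn=74 S1=31 S2=31 S3=31 S4=31 blocked=[]
Op 3: conn=67 S1=31 S2=24 S3=31 S4=31 blocked=[]
Op 4: conn=59 S1=31 S2=24 S3=23 S4=31 blocked=[]
Op 5: conn=59 S1=31 S2=44 S3=23 S4=31 blocked=[]
Op 6: conn=46 S1=31 S2=44 S3=10 S4=31 blocked=[]
Op 7: conn=40 S1=31 S2=44 S3=10 S4=25 blocked=[]
Op 8: conn=25 S1=31 S2=44 S3=-5 S4=25 blocked=[3]
Op 9: conn=42 S1=31 S2=44 S3=-5 S4=25 blocked=[3]
Op 10: conn=69 S1=31 S2=44 S3=-5 S4=25 blocked=[3]

Answer: S3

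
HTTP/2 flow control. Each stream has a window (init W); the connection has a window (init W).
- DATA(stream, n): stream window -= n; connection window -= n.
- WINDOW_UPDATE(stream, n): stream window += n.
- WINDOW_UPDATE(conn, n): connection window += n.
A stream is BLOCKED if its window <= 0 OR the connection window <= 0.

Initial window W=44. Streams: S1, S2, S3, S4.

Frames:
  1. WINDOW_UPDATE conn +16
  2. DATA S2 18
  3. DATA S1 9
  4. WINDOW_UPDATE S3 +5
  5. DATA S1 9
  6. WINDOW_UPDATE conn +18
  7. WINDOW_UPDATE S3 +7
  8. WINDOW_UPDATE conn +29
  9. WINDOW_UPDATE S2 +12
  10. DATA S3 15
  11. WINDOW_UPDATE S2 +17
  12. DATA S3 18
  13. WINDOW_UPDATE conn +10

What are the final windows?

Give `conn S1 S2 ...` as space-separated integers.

Op 1: conn=60 S1=44 S2=44 S3=44 S4=44 blocked=[]
Op 2: conn=42 S1=44 S2=26 S3=44 S4=44 blocked=[]
Op 3: conn=33 S1=35 S2=26 S3=44 S4=44 blocked=[]
Op 4: conn=33 S1=35 S2=26 S3=49 S4=44 blocked=[]
Op 5: conn=24 S1=26 S2=26 S3=49 S4=44 blocked=[]
Op 6: conn=42 S1=26 S2=26 S3=49 S4=44 blocked=[]
Op 7: conn=42 S1=26 S2=26 S3=56 S4=44 blocked=[]
Op 8: conn=71 S1=26 S2=26 S3=56 S4=44 blocked=[]
Op 9: conn=71 S1=26 S2=38 S3=56 S4=44 blocked=[]
Op 10: conn=56 S1=26 S2=38 S3=41 S4=44 blocked=[]
Op 11: conn=56 S1=26 S2=55 S3=41 S4=44 blocked=[]
Op 12: conn=38 S1=26 S2=55 S3=23 S4=44 blocked=[]
Op 13: conn=48 S1=26 S2=55 S3=23 S4=44 blocked=[]

Answer: 48 26 55 23 44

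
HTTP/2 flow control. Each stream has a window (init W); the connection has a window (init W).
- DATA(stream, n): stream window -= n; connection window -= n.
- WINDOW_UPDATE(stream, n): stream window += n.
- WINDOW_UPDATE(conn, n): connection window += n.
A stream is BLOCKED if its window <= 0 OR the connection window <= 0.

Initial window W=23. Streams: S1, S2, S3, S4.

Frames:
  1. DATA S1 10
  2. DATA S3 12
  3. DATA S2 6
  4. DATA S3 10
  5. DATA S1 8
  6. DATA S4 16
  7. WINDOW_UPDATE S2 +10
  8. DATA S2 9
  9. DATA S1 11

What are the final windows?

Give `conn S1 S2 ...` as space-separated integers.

Answer: -59 -6 18 1 7

Derivation:
Op 1: conn=13 S1=13 S2=23 S3=23 S4=23 blocked=[]
Op 2: conn=1 S1=13 S2=23 S3=11 S4=23 blocked=[]
Op 3: conn=-5 S1=13 S2=17 S3=11 S4=23 blocked=[1, 2, 3, 4]
Op 4: conn=-15 S1=13 S2=17 S3=1 S4=23 blocked=[1, 2, 3, 4]
Op 5: conn=-23 S1=5 S2=17 S3=1 S4=23 blocked=[1, 2, 3, 4]
Op 6: conn=-39 S1=5 S2=17 S3=1 S4=7 blocked=[1, 2, 3, 4]
Op 7: conn=-39 S1=5 S2=27 S3=1 S4=7 blocked=[1, 2, 3, 4]
Op 8: conn=-48 S1=5 S2=18 S3=1 S4=7 blocked=[1, 2, 3, 4]
Op 9: conn=-59 S1=-6 S2=18 S3=1 S4=7 blocked=[1, 2, 3, 4]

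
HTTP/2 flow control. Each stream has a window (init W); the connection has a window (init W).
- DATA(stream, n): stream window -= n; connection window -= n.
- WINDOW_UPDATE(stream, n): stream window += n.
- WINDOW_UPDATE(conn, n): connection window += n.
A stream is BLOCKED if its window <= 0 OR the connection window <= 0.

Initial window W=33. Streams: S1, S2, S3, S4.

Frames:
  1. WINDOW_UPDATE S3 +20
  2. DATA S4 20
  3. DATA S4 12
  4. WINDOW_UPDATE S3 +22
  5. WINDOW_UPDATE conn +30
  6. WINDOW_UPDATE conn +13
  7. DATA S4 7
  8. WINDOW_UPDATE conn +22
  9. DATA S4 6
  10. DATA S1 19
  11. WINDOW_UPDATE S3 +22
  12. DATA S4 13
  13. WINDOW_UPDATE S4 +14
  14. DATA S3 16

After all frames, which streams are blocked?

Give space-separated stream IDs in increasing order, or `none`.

Answer: S4

Derivation:
Op 1: conn=33 S1=33 S2=33 S3=53 S4=33 blocked=[]
Op 2: conn=13 S1=33 S2=33 S3=53 S4=13 blocked=[]
Op 3: conn=1 S1=33 S2=33 S3=53 S4=1 blocked=[]
Op 4: conn=1 S1=33 S2=33 S3=75 S4=1 blocked=[]
Op 5: conn=31 S1=33 S2=33 S3=75 S4=1 blocked=[]
Op 6: conn=44 S1=33 S2=33 S3=75 S4=1 blocked=[]
Op 7: conn=37 S1=33 S2=33 S3=75 S4=-6 blocked=[4]
Op 8: conn=59 S1=33 S2=33 S3=75 S4=-6 blocked=[4]
Op 9: conn=53 S1=33 S2=33 S3=75 S4=-12 blocked=[4]
Op 10: conn=34 S1=14 S2=33 S3=75 S4=-12 blocked=[4]
Op 11: conn=34 S1=14 S2=33 S3=97 S4=-12 blocked=[4]
Op 12: conn=21 S1=14 S2=33 S3=97 S4=-25 blocked=[4]
Op 13: conn=21 S1=14 S2=33 S3=97 S4=-11 blocked=[4]
Op 14: conn=5 S1=14 S2=33 S3=81 S4=-11 blocked=[4]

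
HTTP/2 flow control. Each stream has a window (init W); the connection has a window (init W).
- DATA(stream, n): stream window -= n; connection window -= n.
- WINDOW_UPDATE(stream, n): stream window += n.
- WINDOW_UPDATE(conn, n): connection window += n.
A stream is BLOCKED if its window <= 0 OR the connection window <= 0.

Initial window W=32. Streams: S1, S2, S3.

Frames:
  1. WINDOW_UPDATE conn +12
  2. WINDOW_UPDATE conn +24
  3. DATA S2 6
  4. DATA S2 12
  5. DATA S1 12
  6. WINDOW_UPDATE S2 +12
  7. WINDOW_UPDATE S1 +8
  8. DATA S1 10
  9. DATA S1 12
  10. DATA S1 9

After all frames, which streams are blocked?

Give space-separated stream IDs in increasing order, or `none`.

Op 1: conn=44 S1=32 S2=32 S3=32 blocked=[]
Op 2: conn=68 S1=32 S2=32 S3=32 blocked=[]
Op 3: conn=62 S1=32 S2=26 S3=32 blocked=[]
Op 4: conn=50 S1=32 S2=14 S3=32 blocked=[]
Op 5: conn=38 S1=20 S2=14 S3=32 blocked=[]
Op 6: conn=38 S1=20 S2=26 S3=32 blocked=[]
Op 7: conn=38 S1=28 S2=26 S3=32 blocked=[]
Op 8: conn=28 S1=18 S2=26 S3=32 blocked=[]
Op 9: conn=16 S1=6 S2=26 S3=32 blocked=[]
Op 10: conn=7 S1=-3 S2=26 S3=32 blocked=[1]

Answer: S1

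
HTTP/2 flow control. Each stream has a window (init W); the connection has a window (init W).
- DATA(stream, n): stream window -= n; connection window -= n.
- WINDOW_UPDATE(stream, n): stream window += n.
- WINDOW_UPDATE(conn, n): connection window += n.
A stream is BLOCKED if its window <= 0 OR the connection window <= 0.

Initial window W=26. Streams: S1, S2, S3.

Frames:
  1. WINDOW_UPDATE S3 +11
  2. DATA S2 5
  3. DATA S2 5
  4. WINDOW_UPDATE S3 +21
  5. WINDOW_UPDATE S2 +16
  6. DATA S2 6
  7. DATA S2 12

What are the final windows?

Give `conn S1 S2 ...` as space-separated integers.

Op 1: conn=26 S1=26 S2=26 S3=37 blocked=[]
Op 2: conn=21 S1=26 S2=21 S3=37 blocked=[]
Op 3: conn=16 S1=26 S2=16 S3=37 blocked=[]
Op 4: conn=16 S1=26 S2=16 S3=58 blocked=[]
Op 5: conn=16 S1=26 S2=32 S3=58 blocked=[]
Op 6: conn=10 S1=26 S2=26 S3=58 blocked=[]
Op 7: conn=-2 S1=26 S2=14 S3=58 blocked=[1, 2, 3]

Answer: -2 26 14 58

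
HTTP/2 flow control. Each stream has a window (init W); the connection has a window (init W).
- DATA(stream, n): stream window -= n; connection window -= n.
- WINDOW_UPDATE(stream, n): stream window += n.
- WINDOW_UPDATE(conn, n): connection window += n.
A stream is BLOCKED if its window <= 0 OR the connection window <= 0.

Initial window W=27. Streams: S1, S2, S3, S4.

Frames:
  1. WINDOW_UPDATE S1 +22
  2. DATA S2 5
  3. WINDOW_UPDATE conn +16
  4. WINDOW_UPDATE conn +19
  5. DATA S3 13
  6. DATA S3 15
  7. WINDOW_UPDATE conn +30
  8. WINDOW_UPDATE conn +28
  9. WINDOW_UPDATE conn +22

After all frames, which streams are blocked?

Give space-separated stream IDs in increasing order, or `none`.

Op 1: conn=27 S1=49 S2=27 S3=27 S4=27 blocked=[]
Op 2: conn=22 S1=49 S2=22 S3=27 S4=27 blocked=[]
Op 3: conn=38 S1=49 S2=22 S3=27 S4=27 blocked=[]
Op 4: conn=57 S1=49 S2=22 S3=27 S4=27 blocked=[]
Op 5: conn=44 S1=49 S2=22 S3=14 S4=27 blocked=[]
Op 6: conn=29 S1=49 S2=22 S3=-1 S4=27 blocked=[3]
Op 7: conn=59 S1=49 S2=22 S3=-1 S4=27 blocked=[3]
Op 8: conn=87 S1=49 S2=22 S3=-1 S4=27 blocked=[3]
Op 9: conn=109 S1=49 S2=22 S3=-1 S4=27 blocked=[3]

Answer: S3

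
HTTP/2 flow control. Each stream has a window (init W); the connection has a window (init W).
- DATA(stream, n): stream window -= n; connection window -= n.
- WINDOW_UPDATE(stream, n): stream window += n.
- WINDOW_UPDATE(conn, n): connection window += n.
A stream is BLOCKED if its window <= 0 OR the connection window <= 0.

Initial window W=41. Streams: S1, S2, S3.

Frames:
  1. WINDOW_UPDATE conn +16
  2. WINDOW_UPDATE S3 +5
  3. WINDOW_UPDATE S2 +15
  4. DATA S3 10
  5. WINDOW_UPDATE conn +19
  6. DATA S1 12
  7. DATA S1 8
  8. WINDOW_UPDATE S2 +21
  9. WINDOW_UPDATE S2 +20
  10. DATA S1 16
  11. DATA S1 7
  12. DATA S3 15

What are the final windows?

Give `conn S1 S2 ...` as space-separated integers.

Op 1: conn=57 S1=41 S2=41 S3=41 blocked=[]
Op 2: conn=57 S1=41 S2=41 S3=46 blocked=[]
Op 3: conn=57 S1=41 S2=56 S3=46 blocked=[]
Op 4: conn=47 S1=41 S2=56 S3=36 blocked=[]
Op 5: conn=66 S1=41 S2=56 S3=36 blocked=[]
Op 6: conn=54 S1=29 S2=56 S3=36 blocked=[]
Op 7: conn=46 S1=21 S2=56 S3=36 blocked=[]
Op 8: conn=46 S1=21 S2=77 S3=36 blocked=[]
Op 9: conn=46 S1=21 S2=97 S3=36 blocked=[]
Op 10: conn=30 S1=5 S2=97 S3=36 blocked=[]
Op 11: conn=23 S1=-2 S2=97 S3=36 blocked=[1]
Op 12: conn=8 S1=-2 S2=97 S3=21 blocked=[1]

Answer: 8 -2 97 21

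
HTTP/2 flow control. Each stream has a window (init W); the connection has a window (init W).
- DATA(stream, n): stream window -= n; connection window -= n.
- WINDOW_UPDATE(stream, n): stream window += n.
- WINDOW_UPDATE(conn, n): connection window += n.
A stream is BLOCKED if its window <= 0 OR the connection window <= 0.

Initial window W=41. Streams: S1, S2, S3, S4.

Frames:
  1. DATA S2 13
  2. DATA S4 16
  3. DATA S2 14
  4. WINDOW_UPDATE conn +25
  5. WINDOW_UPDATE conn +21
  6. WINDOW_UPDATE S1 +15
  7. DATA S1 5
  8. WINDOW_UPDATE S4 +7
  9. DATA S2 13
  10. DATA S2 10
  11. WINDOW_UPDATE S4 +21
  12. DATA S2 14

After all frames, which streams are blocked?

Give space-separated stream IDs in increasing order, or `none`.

Op 1: conn=28 S1=41 S2=28 S3=41 S4=41 blocked=[]
Op 2: conn=12 S1=41 S2=28 S3=41 S4=25 blocked=[]
Op 3: conn=-2 S1=41 S2=14 S3=41 S4=25 blocked=[1, 2, 3, 4]
Op 4: conn=23 S1=41 S2=14 S3=41 S4=25 blocked=[]
Op 5: conn=44 S1=41 S2=14 S3=41 S4=25 blocked=[]
Op 6: conn=44 S1=56 S2=14 S3=41 S4=25 blocked=[]
Op 7: conn=39 S1=51 S2=14 S3=41 S4=25 blocked=[]
Op 8: conn=39 S1=51 S2=14 S3=41 S4=32 blocked=[]
Op 9: conn=26 S1=51 S2=1 S3=41 S4=32 blocked=[]
Op 10: conn=16 S1=51 S2=-9 S3=41 S4=32 blocked=[2]
Op 11: conn=16 S1=51 S2=-9 S3=41 S4=53 blocked=[2]
Op 12: conn=2 S1=51 S2=-23 S3=41 S4=53 blocked=[2]

Answer: S2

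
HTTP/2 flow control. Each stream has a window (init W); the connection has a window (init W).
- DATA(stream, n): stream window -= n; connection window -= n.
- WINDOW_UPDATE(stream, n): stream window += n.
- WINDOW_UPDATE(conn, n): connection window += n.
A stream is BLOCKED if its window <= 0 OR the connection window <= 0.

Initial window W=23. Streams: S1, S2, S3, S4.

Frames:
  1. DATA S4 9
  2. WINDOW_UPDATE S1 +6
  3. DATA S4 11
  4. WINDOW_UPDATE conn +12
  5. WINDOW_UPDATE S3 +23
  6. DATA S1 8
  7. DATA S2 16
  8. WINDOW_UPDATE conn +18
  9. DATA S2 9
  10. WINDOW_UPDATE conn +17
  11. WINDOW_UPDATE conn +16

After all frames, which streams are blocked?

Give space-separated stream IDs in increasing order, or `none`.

Op 1: conn=14 S1=23 S2=23 S3=23 S4=14 blocked=[]
Op 2: conn=14 S1=29 S2=23 S3=23 S4=14 blocked=[]
Op 3: conn=3 S1=29 S2=23 S3=23 S4=3 blocked=[]
Op 4: conn=15 S1=29 S2=23 S3=23 S4=3 blocked=[]
Op 5: conn=15 S1=29 S2=23 S3=46 S4=3 blocked=[]
Op 6: conn=7 S1=21 S2=23 S3=46 S4=3 blocked=[]
Op 7: conn=-9 S1=21 S2=7 S3=46 S4=3 blocked=[1, 2, 3, 4]
Op 8: conn=9 S1=21 S2=7 S3=46 S4=3 blocked=[]
Op 9: conn=0 S1=21 S2=-2 S3=46 S4=3 blocked=[1, 2, 3, 4]
Op 10: conn=17 S1=21 S2=-2 S3=46 S4=3 blocked=[2]
Op 11: conn=33 S1=21 S2=-2 S3=46 S4=3 blocked=[2]

Answer: S2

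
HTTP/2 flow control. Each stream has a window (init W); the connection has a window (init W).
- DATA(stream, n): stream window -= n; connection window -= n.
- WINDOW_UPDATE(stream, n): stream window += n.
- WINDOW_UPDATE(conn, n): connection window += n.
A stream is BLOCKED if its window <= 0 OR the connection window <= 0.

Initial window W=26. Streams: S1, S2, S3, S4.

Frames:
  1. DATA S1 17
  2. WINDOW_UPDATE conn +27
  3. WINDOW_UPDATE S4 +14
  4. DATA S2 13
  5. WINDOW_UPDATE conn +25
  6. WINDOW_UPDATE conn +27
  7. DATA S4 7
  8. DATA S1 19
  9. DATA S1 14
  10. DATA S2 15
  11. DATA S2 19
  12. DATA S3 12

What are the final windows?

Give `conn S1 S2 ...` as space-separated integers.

Answer: -11 -24 -21 14 33

Derivation:
Op 1: conn=9 S1=9 S2=26 S3=26 S4=26 blocked=[]
Op 2: conn=36 S1=9 S2=26 S3=26 S4=26 blocked=[]
Op 3: conn=36 S1=9 S2=26 S3=26 S4=40 blocked=[]
Op 4: conn=23 S1=9 S2=13 S3=26 S4=40 blocked=[]
Op 5: conn=48 S1=9 S2=13 S3=26 S4=40 blocked=[]
Op 6: conn=75 S1=9 S2=13 S3=26 S4=40 blocked=[]
Op 7: conn=68 S1=9 S2=13 S3=26 S4=33 blocked=[]
Op 8: conn=49 S1=-10 S2=13 S3=26 S4=33 blocked=[1]
Op 9: conn=35 S1=-24 S2=13 S3=26 S4=33 blocked=[1]
Op 10: conn=20 S1=-24 S2=-2 S3=26 S4=33 blocked=[1, 2]
Op 11: conn=1 S1=-24 S2=-21 S3=26 S4=33 blocked=[1, 2]
Op 12: conn=-11 S1=-24 S2=-21 S3=14 S4=33 blocked=[1, 2, 3, 4]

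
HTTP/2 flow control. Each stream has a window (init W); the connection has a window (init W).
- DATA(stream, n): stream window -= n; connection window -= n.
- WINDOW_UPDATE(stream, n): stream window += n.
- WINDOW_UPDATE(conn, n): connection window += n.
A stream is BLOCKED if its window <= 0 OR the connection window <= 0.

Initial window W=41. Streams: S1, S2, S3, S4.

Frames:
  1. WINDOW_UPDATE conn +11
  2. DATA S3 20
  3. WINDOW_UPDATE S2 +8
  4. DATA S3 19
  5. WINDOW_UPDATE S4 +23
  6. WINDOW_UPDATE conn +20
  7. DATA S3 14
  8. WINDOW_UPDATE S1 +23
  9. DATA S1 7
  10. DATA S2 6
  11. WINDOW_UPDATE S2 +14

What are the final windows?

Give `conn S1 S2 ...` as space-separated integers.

Op 1: conn=52 S1=41 S2=41 S3=41 S4=41 blocked=[]
Op 2: conn=32 S1=41 S2=41 S3=21 S4=41 blocked=[]
Op 3: conn=32 S1=41 S2=49 S3=21 S4=41 blocked=[]
Op 4: conn=13 S1=41 S2=49 S3=2 S4=41 blocked=[]
Op 5: conn=13 S1=41 S2=49 S3=2 S4=64 blocked=[]
Op 6: conn=33 S1=41 S2=49 S3=2 S4=64 blocked=[]
Op 7: conn=19 S1=41 S2=49 S3=-12 S4=64 blocked=[3]
Op 8: conn=19 S1=64 S2=49 S3=-12 S4=64 blocked=[3]
Op 9: conn=12 S1=57 S2=49 S3=-12 S4=64 blocked=[3]
Op 10: conn=6 S1=57 S2=43 S3=-12 S4=64 blocked=[3]
Op 11: conn=6 S1=57 S2=57 S3=-12 S4=64 blocked=[3]

Answer: 6 57 57 -12 64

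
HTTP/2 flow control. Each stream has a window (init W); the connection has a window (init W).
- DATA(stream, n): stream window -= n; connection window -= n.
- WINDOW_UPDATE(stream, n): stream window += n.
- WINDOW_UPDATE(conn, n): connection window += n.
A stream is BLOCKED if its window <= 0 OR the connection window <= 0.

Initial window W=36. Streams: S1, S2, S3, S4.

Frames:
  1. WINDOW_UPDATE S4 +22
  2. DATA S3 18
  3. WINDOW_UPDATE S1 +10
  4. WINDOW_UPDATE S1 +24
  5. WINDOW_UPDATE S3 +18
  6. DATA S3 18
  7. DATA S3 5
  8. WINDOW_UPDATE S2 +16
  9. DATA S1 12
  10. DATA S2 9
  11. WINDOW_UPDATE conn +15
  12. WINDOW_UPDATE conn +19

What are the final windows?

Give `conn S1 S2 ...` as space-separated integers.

Op 1: conn=36 S1=36 S2=36 S3=36 S4=58 blocked=[]
Op 2: conn=18 S1=36 S2=36 S3=18 S4=58 blocked=[]
Op 3: conn=18 S1=46 S2=36 S3=18 S4=58 blocked=[]
Op 4: conn=18 S1=70 S2=36 S3=18 S4=58 blocked=[]
Op 5: conn=18 S1=70 S2=36 S3=36 S4=58 blocked=[]
Op 6: conn=0 S1=70 S2=36 S3=18 S4=58 blocked=[1, 2, 3, 4]
Op 7: conn=-5 S1=70 S2=36 S3=13 S4=58 blocked=[1, 2, 3, 4]
Op 8: conn=-5 S1=70 S2=52 S3=13 S4=58 blocked=[1, 2, 3, 4]
Op 9: conn=-17 S1=58 S2=52 S3=13 S4=58 blocked=[1, 2, 3, 4]
Op 10: conn=-26 S1=58 S2=43 S3=13 S4=58 blocked=[1, 2, 3, 4]
Op 11: conn=-11 S1=58 S2=43 S3=13 S4=58 blocked=[1, 2, 3, 4]
Op 12: conn=8 S1=58 S2=43 S3=13 S4=58 blocked=[]

Answer: 8 58 43 13 58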